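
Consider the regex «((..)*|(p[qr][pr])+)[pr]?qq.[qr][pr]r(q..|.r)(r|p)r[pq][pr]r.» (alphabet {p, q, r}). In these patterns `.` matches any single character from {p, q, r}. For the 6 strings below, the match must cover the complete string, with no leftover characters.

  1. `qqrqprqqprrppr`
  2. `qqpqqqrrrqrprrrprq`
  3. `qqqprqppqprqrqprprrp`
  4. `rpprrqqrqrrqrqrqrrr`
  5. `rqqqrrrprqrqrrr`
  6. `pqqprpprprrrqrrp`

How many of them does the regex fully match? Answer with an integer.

0

1 → no match
2 → no match
3 → no match
4 → no match
5 → no match
6 → no match
Total matched: 0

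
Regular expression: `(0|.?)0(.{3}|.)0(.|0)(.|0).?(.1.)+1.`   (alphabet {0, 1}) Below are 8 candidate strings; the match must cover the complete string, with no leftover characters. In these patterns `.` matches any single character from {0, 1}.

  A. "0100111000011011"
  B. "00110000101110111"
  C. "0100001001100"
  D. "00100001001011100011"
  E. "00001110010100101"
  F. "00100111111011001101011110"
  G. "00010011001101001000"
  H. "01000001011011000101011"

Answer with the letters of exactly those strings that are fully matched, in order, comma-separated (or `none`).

A → no match
B → no match
C → no match
D → no match
E → no match
F → match
G → no match
H → no match

F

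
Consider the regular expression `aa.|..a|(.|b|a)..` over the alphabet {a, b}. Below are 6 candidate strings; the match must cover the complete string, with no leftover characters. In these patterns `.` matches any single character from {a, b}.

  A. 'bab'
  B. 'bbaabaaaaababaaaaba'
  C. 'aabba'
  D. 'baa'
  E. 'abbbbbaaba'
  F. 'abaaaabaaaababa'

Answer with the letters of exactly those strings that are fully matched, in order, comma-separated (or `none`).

A, D

A → match
B → no match
C → no match
D → match
E → no match
F → no match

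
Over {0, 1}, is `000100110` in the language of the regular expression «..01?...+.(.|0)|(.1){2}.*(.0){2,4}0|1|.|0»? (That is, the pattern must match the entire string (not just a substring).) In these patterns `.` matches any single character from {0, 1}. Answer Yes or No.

Yes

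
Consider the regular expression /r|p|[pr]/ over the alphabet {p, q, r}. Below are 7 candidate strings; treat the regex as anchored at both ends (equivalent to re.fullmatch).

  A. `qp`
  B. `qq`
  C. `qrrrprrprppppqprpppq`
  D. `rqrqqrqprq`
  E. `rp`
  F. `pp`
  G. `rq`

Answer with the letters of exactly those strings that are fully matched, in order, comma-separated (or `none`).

none

A → no match
B → no match
C → no match
D → no match
E → no match
F → no match
G → no match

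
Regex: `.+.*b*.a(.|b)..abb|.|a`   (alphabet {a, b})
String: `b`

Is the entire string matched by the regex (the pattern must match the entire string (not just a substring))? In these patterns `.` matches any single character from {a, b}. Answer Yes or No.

Yes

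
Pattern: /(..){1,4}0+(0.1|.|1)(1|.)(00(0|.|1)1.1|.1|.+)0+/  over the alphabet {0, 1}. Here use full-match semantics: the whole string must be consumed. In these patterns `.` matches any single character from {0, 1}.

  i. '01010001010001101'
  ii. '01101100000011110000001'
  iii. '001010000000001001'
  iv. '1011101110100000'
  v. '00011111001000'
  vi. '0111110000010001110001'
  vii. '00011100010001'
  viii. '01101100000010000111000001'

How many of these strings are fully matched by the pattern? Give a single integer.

i → no match — must end with '0'
ii → no match — must end with '0'
iii → no match — must end with '0'
iv → no match
v → match
vi → no match — must end with '0'
vii → no match — must end with '0'
viii → no match — must end with '0'
Total matched: 1

1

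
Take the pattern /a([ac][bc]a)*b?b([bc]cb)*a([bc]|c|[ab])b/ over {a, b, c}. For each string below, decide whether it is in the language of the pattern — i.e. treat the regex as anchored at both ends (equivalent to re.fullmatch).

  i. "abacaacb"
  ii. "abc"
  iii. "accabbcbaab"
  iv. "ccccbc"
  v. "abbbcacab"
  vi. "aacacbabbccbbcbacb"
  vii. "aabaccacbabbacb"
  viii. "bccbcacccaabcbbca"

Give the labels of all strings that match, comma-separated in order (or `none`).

i → no match
ii → no match — must end with "b"
iii → match
iv → no match — must start with "a"
v → no match
vi → match
vii → match
viii → no match — must start with "a"

iii, vi, vii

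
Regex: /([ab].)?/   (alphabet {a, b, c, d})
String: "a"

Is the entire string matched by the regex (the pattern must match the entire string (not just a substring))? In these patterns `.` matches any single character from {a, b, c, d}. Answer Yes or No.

No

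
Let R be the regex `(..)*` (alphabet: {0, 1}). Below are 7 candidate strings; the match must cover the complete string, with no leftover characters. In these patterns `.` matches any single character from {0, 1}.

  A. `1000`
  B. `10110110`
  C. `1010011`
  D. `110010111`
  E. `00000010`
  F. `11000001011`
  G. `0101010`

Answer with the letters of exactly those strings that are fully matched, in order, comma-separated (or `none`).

A → match
B → match
C → no match
D → no match
E → match
F → no match
G → no match

A, B, E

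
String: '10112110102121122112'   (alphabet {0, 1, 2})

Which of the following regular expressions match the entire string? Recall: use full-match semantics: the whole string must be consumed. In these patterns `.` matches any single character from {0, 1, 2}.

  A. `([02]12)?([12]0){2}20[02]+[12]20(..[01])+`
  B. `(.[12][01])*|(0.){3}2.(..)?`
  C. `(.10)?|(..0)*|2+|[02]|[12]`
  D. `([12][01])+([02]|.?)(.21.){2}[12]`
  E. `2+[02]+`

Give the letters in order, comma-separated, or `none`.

A → no match
B → no match
C → no match
D → match
E → no match — must start with '2'

D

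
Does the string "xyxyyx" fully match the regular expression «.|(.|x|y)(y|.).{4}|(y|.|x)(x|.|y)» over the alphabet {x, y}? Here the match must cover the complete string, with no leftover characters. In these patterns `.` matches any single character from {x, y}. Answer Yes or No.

Yes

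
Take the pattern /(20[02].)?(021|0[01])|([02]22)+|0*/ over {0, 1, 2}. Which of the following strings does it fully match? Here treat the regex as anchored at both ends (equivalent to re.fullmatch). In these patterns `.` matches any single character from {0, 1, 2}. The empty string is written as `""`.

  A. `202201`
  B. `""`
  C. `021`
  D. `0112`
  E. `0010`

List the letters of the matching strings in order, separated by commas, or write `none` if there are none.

A, B, C

A → match
B → match
C → match
D → no match
E → no match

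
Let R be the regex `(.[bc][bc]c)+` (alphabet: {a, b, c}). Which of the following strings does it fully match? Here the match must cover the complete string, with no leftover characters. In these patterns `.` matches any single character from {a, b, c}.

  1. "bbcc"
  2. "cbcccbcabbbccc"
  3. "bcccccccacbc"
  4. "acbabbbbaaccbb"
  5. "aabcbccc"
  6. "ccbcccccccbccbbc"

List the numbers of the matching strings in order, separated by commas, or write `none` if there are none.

1. "bbcc" → match
2 → no match
3. "bcccccccacbc" → match
4 → no match — must end with "c"
5. "aabcbccc" → no match
6 → match

1, 3, 6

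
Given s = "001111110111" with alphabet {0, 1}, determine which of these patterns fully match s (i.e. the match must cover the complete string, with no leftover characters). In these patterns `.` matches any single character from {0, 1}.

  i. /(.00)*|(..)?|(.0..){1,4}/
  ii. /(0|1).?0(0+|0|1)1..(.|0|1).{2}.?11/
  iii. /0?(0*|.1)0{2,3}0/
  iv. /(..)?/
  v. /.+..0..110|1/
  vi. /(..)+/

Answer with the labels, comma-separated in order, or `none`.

ii, vi

i → no match
ii → match
iii → no match — must end with "00"
iv → no match
v → no match
vi → match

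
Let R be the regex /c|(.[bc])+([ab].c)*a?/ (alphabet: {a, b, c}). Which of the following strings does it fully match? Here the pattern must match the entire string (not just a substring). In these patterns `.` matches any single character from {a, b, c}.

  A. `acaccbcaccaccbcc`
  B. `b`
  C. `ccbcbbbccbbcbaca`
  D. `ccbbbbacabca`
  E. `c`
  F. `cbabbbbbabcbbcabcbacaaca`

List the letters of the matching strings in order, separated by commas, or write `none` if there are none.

C, D, E, F

A → no match
B → no match
C → match
D → match
E → match
F → match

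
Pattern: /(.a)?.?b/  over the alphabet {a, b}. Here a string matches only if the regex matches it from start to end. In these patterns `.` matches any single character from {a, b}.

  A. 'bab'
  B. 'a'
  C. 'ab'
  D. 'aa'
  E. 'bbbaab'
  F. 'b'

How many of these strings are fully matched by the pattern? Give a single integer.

A → match
B → no match — must end with 'b'
C → match
D → no match — must end with 'b'
E → no match
F → match
Total matched: 3

3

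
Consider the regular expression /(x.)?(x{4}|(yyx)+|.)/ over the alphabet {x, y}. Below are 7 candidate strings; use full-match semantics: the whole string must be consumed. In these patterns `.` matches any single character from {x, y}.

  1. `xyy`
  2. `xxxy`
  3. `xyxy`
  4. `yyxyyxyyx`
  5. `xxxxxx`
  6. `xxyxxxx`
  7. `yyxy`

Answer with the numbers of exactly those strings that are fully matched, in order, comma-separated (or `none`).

1, 4, 5

1 → match
2 → no match
3 → no match
4 → match
5 → match
6 → no match
7 → no match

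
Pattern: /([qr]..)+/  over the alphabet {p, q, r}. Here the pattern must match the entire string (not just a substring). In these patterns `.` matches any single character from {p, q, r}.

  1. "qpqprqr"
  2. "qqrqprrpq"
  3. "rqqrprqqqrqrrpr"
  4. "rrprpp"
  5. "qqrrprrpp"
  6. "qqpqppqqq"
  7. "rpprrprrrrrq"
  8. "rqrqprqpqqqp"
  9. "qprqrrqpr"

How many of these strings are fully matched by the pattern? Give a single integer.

1 → no match
2 → match
3 → match
4 → match
5 → match
6 → match
7 → match
8 → match
9 → match
Total matched: 8

8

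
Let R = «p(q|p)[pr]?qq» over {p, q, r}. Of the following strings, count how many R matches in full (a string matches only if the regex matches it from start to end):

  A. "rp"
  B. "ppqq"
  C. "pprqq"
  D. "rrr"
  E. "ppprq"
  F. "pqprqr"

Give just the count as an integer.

2

A → no match — must start with "p"
B → match
C → match
D → no match — must start with "p"
E → no match — must end with "qq"
F → no match — must end with "qq"
Total matched: 2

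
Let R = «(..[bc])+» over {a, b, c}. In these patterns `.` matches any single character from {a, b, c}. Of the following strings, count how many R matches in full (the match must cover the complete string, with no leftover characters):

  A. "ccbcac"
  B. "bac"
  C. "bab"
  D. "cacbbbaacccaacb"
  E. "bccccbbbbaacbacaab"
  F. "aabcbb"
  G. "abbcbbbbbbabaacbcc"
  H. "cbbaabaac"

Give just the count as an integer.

A → match
B → match
C → match
D → no match
E → match
F → match
G → match
H → match
Total matched: 7

7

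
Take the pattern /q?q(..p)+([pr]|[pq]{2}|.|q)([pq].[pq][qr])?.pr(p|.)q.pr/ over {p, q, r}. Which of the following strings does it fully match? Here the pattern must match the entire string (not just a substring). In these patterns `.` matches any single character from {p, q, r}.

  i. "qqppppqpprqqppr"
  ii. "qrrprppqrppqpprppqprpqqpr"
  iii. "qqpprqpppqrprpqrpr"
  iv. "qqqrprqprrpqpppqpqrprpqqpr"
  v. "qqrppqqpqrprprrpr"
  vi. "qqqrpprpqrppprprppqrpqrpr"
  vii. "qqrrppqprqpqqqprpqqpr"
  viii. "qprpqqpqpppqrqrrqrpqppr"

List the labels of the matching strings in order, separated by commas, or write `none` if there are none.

i → match
ii → match
iii → no match
iv → match
v → no match
vi → no match
vii → match
viii → no match

i, ii, iv, vii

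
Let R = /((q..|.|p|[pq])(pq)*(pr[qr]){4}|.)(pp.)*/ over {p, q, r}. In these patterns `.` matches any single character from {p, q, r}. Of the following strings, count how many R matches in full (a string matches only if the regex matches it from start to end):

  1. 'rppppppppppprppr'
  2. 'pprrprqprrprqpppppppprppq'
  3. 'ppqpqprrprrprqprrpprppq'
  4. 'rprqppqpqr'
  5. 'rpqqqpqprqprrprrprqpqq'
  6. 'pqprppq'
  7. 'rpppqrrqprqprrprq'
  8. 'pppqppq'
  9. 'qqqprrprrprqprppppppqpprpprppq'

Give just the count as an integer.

4

1 → match
2 → match
3 → match
4 → no match
5 → no match
6 → no match
7 → no match
8 → match
9 → no match
Total matched: 4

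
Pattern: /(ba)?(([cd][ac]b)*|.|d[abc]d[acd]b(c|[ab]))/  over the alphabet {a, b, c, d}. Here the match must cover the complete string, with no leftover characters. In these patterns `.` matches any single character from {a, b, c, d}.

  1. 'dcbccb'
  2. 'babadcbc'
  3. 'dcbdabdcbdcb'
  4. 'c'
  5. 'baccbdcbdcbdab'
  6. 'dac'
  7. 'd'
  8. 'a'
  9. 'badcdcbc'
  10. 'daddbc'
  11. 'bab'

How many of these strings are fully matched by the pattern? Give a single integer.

1 → match
2 → no match
3 → match
4 → match
5 → match
6 → no match
7 → match
8 → match
9 → match
10 → match
11 → match
Total matched: 9

9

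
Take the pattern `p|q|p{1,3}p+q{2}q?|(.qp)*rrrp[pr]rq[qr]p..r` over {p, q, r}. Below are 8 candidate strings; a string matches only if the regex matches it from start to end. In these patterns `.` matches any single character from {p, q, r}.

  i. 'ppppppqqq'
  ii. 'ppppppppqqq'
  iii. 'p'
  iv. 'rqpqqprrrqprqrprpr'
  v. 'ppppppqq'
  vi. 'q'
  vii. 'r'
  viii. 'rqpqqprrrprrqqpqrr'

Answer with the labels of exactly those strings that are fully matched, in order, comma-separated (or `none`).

i → match
ii → match
iii → match
iv → no match
v → match
vi → match
vii → no match
viii → match

i, ii, iii, v, vi, viii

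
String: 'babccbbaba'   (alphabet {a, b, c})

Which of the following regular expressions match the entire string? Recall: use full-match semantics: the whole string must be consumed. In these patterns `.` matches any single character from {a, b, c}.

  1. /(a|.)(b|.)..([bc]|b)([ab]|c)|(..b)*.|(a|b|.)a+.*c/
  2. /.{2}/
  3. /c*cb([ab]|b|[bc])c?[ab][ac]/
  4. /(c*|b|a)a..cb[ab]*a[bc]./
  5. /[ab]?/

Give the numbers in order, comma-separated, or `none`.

1 → match
2 → no match
3 → no match
4 → match
5 → no match

1, 4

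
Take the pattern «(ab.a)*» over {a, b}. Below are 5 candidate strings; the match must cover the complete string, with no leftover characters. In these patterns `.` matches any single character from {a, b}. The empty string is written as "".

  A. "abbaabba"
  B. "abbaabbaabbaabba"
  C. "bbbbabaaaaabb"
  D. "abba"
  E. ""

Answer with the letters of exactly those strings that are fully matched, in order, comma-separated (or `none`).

A → match
B → match
C → no match
D → match
E → match

A, B, D, E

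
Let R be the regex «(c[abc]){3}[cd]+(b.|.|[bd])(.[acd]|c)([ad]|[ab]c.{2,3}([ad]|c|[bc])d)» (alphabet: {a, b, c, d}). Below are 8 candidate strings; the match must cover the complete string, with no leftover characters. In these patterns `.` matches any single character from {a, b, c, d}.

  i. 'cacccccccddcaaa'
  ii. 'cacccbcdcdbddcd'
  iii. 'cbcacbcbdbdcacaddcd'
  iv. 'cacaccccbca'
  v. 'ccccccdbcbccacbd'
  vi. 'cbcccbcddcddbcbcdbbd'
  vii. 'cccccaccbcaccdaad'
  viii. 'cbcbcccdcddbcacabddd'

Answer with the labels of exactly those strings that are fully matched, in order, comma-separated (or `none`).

i → match
ii → match
iii → no match
iv → match
v → match
vi → match
vii → match
viii → match

i, ii, iv, v, vi, vii, viii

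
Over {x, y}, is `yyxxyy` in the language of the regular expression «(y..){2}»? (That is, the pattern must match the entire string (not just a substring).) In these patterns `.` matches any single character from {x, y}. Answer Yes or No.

No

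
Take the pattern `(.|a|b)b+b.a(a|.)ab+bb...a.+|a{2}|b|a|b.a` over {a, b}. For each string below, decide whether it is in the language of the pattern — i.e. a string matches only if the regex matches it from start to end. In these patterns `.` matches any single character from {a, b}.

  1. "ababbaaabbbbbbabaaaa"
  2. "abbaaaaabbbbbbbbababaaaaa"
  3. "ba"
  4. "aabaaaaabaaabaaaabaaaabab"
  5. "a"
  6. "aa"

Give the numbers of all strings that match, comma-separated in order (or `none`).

1 → no match
2 → no match
3 → no match
4 → no match
5 → match
6 → match

5, 6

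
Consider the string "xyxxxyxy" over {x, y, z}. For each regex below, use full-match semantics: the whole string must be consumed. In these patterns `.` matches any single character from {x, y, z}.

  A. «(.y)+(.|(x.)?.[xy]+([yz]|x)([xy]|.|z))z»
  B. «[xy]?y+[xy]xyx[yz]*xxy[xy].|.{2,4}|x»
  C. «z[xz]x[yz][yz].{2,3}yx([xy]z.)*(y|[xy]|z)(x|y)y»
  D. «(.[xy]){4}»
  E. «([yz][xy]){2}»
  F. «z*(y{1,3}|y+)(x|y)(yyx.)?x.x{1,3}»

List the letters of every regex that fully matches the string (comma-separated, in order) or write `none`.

A → no match — must end with "z"
B → no match
C → no match — must start with "z"
D → match
E → no match
F → no match — must end with "x"

D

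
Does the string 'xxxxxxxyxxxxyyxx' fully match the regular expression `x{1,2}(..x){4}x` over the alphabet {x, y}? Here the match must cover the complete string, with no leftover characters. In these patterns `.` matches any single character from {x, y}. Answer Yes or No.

No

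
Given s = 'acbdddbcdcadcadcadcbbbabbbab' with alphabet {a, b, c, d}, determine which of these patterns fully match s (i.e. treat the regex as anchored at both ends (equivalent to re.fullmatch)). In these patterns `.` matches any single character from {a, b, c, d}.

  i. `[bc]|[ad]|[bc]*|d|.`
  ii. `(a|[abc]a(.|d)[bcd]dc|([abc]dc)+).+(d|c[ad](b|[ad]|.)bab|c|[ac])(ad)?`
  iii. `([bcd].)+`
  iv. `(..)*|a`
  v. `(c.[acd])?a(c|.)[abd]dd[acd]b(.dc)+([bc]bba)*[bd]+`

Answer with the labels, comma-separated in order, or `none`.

i → no match
ii → no match
iii → no match
iv → match
v → match

iv, v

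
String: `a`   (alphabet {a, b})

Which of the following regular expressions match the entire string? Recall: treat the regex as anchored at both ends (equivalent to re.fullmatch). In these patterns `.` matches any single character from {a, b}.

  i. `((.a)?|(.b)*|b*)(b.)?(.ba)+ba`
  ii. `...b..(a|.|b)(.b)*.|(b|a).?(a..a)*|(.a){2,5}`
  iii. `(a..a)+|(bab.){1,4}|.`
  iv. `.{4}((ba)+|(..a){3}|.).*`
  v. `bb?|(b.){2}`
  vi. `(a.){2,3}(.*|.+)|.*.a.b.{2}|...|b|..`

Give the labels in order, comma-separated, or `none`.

ii, iii

i → no match — must end with `baba`
ii → match
iii → match
iv → no match
v → no match — must start with `b`
vi → no match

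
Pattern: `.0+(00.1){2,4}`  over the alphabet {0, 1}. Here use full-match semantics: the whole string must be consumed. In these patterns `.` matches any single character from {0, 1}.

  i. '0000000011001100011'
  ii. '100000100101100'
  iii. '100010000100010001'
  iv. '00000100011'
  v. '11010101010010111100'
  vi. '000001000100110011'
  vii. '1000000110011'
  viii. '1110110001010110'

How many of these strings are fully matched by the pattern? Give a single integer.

i → no match
ii → no match — must end with '1'
iii → no match
iv. '00000100011' → no match
v → no match — must end with '1'
vi → match
vii → match
viii → no match — must end with '1'
Total matched: 2

2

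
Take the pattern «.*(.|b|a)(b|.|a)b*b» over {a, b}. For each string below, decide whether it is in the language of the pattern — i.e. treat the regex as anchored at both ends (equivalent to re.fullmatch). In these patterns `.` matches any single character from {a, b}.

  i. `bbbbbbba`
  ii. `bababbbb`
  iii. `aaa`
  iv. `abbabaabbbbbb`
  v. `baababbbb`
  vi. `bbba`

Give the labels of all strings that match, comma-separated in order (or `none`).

i → no match — must end with `b`
ii → match
iii → no match — must end with `b`
iv → match
v → match
vi → no match — must end with `b`

ii, iv, v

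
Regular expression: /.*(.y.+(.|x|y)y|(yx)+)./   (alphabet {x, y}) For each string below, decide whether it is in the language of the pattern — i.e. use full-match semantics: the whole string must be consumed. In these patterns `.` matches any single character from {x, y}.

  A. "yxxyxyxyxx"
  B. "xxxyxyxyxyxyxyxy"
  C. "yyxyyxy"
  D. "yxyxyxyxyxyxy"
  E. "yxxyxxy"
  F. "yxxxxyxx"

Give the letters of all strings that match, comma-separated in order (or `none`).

A → match
B → match
C → match
D → match
E → no match
F → match

A, B, C, D, F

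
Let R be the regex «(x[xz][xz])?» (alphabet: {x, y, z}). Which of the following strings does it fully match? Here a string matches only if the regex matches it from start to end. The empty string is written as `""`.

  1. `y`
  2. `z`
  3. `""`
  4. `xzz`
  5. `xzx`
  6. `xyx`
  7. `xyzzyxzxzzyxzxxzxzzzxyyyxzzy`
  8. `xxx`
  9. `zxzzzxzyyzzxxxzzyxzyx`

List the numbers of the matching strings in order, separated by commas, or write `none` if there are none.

3, 4, 5, 8

1 → no match
2 → no match
3 → match
4 → match
5 → match
6 → no match
7 → no match
8 → match
9 → no match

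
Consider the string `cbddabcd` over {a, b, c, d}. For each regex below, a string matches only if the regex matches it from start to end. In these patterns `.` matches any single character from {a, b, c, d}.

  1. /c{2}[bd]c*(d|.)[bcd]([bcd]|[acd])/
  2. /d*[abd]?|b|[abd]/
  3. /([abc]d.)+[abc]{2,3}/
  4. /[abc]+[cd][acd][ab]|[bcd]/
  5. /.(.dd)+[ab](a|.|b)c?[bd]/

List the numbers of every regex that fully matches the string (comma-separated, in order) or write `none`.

5

1 → no match
2 → no match
3 → no match
4 → no match
5 → match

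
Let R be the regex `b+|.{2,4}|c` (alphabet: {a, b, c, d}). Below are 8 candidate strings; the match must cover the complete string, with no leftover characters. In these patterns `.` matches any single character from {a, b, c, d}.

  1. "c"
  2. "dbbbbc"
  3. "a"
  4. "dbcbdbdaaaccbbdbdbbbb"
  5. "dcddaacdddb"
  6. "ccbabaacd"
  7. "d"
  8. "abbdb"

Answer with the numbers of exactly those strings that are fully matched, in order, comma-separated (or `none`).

1 → match
2 → no match
3 → no match
4 → no match
5 → no match
6 → no match
7 → no match
8 → no match

1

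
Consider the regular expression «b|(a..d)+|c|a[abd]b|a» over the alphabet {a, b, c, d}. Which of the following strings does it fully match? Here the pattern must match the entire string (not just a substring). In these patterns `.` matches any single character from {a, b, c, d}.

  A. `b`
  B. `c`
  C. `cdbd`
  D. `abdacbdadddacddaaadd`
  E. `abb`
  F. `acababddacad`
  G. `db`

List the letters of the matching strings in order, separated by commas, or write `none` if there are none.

A. `b` → match
B. `c` → match
C. `cdbd` → no match
D → no match
E. `abb` → match
F. `acababddacad` → no match
G. `db` → no match

A, B, E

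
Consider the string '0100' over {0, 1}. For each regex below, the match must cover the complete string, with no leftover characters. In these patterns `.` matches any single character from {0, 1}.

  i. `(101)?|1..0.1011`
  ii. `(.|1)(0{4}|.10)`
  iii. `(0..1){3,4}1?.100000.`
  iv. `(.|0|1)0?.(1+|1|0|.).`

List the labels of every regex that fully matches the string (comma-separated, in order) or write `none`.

iv

i → no match
ii → no match
iii → no match
iv → match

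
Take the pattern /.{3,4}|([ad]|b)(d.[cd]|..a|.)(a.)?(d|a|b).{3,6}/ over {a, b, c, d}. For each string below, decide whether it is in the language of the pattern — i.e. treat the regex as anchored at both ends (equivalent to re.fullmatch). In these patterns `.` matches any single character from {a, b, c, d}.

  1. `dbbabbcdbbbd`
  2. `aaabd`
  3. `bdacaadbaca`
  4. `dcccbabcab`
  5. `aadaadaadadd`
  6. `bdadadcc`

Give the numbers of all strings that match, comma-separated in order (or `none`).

3, 5, 6

1 → no match
2 → no match
3 → match
4 → no match
5 → match
6 → match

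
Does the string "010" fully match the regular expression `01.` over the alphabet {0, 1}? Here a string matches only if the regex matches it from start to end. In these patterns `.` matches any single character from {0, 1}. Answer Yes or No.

Yes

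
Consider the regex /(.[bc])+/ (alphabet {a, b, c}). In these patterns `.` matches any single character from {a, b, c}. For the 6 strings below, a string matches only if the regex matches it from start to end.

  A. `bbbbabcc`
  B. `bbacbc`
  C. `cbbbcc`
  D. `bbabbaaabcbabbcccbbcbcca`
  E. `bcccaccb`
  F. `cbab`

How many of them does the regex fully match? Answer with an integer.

5

A → match
B → match
C → match
D → no match
E → match
F → match
Total matched: 5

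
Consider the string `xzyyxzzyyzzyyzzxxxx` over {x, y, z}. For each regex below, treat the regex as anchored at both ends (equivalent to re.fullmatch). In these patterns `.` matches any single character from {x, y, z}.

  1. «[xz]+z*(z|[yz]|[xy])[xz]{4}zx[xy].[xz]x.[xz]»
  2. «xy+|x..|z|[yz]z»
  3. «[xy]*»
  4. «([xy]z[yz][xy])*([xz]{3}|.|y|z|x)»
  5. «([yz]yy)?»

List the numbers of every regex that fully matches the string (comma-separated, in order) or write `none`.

1 → no match
2 → no match
3 → no match
4 → match
5 → no match

4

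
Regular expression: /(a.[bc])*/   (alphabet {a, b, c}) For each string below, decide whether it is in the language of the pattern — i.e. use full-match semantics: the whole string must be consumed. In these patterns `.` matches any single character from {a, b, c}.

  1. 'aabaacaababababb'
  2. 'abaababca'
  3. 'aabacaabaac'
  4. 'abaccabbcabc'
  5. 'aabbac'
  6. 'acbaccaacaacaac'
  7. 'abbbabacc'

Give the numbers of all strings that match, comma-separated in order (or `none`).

6

1 → no match
2 → no match
3 → no match
4 → no match
5 → no match
6 → match
7 → no match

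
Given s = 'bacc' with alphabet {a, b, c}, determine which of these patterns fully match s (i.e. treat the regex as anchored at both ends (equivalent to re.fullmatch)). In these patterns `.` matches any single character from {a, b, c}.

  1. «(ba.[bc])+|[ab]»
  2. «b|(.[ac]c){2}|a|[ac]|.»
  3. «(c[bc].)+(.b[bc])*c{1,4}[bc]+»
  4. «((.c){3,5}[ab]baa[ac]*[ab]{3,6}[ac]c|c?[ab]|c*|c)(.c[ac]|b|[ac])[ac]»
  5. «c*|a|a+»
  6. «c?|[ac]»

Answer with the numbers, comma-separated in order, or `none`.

1 → match
2 → no match
3 → no match — must start with 'c'
4 → no match
5 → no match
6 → no match

1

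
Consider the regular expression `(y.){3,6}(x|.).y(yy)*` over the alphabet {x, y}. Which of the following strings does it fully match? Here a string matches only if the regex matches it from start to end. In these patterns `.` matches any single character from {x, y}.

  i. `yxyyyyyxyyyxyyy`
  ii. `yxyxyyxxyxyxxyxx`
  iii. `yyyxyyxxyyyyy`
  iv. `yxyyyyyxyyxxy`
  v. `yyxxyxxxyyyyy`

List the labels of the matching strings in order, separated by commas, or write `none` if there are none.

i, iii, iv

i → match
ii → no match
iii → match
iv → match
v → no match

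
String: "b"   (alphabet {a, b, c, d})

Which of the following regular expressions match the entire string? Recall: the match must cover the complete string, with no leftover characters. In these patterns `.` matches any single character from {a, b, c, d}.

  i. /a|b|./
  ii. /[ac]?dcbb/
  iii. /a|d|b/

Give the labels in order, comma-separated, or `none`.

i, iii

i → match
ii → no match — must end with "dcbb"
iii → match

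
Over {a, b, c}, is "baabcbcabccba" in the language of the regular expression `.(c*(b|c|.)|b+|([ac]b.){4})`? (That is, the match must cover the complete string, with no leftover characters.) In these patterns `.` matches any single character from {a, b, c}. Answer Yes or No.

No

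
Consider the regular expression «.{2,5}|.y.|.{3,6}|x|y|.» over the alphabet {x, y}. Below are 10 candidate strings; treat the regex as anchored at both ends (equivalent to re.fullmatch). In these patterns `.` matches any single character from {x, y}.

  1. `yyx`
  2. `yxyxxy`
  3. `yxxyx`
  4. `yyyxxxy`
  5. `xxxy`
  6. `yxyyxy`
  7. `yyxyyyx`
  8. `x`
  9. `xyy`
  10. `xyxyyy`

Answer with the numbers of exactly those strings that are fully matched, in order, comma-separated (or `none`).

1, 2, 3, 5, 6, 8, 9, 10

1 → match
2 → match
3 → match
4 → no match
5 → match
6 → match
7 → no match
8 → match
9 → match
10 → match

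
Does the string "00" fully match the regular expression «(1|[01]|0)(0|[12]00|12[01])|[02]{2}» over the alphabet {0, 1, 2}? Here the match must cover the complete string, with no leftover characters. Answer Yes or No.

Yes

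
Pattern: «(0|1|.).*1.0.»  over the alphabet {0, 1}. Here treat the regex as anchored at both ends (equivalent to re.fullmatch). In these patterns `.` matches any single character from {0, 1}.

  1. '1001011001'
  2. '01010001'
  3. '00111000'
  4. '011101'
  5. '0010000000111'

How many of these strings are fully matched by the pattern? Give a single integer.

1 → match
2 → no match
3 → match
4 → match
5 → no match
Total matched: 3

3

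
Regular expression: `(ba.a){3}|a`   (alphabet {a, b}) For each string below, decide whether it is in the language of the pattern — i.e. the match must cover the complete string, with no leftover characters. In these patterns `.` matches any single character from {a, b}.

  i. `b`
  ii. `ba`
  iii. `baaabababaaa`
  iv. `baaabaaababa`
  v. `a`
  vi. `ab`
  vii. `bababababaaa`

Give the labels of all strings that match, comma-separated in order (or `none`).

iii, iv, v, vii

i. `b` → no match — must end with `a`
ii. `ba` → no match
iii. `baaabababaaa` → match
iv. `baaabaaababa` → match
v. `a` → match
vi. `ab` → no match — must end with `a`
vii. `bababababaaa` → match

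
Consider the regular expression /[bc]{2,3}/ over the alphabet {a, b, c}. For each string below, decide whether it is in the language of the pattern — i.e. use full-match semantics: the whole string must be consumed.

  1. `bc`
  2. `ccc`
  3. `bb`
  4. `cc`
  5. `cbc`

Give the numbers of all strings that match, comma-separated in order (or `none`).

1, 2, 3, 4, 5

1 → match
2 → match
3 → match
4 → match
5 → match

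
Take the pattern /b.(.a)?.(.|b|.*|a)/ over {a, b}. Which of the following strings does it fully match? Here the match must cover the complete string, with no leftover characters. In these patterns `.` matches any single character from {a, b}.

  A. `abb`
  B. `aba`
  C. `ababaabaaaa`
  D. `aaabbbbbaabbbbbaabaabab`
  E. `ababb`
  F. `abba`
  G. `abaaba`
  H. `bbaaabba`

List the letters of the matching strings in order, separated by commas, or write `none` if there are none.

H

A → no match — must start with `b`
B → no match — must start with `b`
C → no match — must start with `b`
D → no match — must start with `b`
E → no match — must start with `b`
F → no match — must start with `b`
G → no match — must start with `b`
H → match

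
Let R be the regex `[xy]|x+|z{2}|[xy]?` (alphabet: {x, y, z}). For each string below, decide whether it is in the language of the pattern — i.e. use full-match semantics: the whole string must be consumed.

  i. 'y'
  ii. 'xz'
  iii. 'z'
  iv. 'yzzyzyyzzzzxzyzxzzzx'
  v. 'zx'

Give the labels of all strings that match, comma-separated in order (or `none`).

i. 'y' → match
ii. 'xz' → no match
iii. 'z' → no match
iv → no match
v. 'zx' → no match

i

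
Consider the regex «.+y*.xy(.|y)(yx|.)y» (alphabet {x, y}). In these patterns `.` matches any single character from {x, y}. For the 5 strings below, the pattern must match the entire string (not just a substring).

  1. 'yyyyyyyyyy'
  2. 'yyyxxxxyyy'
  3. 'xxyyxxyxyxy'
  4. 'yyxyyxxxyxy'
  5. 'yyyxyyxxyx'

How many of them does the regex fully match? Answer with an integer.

1

1. 'yyyyyyyyyy' → no match
2. 'yyyxxxxyyy' → no match
3. 'xxyyxxyxyxy' → match
4. 'yyxyyxxxyxy' → no match
5. 'yyyxyyxxyx' → no match — must end with 'y'
Total matched: 1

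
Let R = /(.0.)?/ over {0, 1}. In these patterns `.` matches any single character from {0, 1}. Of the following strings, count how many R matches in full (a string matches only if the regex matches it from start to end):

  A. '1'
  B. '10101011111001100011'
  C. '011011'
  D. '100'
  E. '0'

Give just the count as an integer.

1

A → no match
B → no match
C → no match
D → match
E → no match
Total matched: 1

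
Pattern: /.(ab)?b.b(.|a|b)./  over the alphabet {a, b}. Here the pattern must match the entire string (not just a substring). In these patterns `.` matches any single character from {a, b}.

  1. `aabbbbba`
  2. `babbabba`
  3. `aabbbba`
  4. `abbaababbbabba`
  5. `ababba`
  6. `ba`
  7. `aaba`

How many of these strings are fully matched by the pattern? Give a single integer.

3

1. `aabbbbba` → match
2. `babbabba` → match
3. `aabbbba` → no match
4 → no match
5. `ababba` → match
6. `ba` → no match
7. `aaba` → no match
Total matched: 3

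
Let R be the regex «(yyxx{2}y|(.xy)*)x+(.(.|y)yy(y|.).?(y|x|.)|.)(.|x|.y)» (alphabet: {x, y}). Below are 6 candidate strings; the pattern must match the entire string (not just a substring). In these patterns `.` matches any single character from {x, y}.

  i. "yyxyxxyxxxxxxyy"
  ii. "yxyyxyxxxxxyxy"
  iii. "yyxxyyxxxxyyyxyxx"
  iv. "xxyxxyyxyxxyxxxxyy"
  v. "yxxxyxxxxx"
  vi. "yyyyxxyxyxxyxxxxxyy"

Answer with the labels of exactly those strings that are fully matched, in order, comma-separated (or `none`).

i → no match
ii → match
iii → no match
iv → match
v → no match
vi → no match

ii, iv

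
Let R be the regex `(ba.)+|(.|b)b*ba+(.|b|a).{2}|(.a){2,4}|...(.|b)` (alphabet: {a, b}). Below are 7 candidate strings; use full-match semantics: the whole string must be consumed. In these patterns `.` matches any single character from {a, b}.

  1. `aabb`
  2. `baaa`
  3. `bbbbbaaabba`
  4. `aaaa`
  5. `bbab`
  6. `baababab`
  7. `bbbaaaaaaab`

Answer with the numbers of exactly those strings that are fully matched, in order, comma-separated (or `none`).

1, 2, 3, 4, 5, 7

1. `aabb` → match
2. `baaa` → match
3. `bbbbbaaabba` → match
4. `aaaa` → match
5. `bbab` → match
6. `baababab` → no match
7. `bbbaaaaaaab` → match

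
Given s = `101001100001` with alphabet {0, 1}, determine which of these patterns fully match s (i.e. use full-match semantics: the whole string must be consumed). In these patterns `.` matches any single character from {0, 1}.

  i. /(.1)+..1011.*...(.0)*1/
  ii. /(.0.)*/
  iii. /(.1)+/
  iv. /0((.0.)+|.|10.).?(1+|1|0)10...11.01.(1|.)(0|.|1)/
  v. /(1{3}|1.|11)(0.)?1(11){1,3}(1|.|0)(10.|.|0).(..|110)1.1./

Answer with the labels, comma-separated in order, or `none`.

ii

i → no match
ii → match
iii → no match
iv → no match — must start with `0`
v → no match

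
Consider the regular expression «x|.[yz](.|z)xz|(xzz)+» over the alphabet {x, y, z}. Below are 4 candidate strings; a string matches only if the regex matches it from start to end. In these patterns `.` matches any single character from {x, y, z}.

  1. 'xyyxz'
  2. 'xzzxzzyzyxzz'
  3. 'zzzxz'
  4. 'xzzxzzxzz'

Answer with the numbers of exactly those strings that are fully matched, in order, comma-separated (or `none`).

1 → match
2 → no match
3 → match
4 → match

1, 3, 4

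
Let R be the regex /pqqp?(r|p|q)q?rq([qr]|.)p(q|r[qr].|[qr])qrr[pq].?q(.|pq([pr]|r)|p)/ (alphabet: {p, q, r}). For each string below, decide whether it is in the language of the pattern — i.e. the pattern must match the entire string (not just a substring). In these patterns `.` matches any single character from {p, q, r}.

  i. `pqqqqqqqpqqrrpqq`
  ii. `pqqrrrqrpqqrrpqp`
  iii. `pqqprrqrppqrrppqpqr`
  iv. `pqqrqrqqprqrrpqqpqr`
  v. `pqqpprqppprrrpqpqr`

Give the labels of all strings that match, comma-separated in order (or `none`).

iv

i → no match
ii → no match
iii → no match
iv → match
v → no match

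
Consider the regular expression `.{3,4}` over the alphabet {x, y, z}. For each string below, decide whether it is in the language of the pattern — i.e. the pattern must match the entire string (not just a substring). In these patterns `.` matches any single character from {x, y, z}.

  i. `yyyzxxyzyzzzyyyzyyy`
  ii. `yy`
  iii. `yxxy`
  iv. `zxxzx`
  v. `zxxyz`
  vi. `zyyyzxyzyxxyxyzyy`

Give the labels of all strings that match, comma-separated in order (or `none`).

i → no match
ii. `yy` → no match
iii. `yxxy` → match
iv. `zxxzx` → no match
v. `zxxyz` → no match
vi → no match

iii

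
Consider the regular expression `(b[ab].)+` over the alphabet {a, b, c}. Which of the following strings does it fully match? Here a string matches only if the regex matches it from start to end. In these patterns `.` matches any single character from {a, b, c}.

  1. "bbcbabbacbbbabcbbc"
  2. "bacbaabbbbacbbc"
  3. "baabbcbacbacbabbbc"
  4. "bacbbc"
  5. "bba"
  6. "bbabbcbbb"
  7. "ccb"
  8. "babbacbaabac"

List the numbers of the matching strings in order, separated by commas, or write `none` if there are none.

2, 3, 4, 5, 6, 8

1 → no match
2 → match
3 → match
4 → match
5 → match
6 → match
7 → no match — must start with "b"
8 → match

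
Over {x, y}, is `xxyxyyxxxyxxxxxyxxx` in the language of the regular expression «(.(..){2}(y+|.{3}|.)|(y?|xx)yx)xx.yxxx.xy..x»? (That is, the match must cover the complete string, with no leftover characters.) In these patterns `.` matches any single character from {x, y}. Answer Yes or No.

Yes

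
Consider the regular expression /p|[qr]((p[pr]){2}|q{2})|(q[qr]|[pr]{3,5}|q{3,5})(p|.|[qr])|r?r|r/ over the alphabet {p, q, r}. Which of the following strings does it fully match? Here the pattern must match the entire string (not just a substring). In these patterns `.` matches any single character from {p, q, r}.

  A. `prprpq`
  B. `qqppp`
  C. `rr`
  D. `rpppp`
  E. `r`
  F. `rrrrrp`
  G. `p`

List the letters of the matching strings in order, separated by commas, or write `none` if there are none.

A, C, D, E, F, G

A. `prprpq` → match
B. `qqppp` → no match
C. `rr` → match
D. `rpppp` → match
E. `r` → match
F. `rrrrrp` → match
G. `p` → match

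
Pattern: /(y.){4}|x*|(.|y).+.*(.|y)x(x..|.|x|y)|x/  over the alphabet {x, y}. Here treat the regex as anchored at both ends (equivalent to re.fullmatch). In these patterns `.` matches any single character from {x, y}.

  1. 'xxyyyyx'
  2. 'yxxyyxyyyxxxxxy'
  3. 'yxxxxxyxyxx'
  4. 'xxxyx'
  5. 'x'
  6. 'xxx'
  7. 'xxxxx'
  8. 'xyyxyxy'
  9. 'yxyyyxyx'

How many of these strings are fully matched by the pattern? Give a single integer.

1 → no match
2 → match
3 → match
4 → no match
5 → match
6 → match
7 → match
8 → match
9 → match
Total matched: 7

7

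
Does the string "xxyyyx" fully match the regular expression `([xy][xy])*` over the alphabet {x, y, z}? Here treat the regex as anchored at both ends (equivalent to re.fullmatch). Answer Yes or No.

Yes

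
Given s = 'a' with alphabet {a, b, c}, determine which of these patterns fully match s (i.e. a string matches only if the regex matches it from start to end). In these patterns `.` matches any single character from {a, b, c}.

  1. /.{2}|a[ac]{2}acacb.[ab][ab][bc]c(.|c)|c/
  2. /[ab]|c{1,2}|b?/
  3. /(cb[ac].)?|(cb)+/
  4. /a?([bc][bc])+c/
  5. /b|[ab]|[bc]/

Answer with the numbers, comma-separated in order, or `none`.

1 → no match
2 → match
3 → no match
4 → no match — must end with 'c'
5 → match

2, 5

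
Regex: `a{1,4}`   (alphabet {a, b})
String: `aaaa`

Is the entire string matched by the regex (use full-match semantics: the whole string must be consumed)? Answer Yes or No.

Yes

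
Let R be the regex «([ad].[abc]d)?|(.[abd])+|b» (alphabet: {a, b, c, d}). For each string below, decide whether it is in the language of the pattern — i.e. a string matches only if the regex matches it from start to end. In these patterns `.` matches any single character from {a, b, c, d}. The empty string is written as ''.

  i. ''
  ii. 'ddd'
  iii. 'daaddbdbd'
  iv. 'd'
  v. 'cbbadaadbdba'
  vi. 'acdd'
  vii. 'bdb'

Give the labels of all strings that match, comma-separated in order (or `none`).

i → match
ii → no match
iii → no match
iv → no match
v → match
vi → no match
vii → no match

i, v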